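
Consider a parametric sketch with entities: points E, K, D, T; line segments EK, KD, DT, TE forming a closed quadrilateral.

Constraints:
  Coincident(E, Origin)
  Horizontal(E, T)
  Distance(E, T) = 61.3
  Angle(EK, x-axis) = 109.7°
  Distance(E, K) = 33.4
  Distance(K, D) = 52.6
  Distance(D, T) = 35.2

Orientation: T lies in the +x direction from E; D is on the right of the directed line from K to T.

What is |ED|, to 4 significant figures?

26.99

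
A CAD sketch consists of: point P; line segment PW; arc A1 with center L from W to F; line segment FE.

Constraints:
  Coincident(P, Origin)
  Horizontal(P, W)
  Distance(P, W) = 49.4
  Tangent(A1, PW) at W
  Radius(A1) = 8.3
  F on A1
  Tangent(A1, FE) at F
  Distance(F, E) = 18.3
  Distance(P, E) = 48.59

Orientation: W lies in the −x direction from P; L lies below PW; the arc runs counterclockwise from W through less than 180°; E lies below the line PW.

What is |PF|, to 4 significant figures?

56.68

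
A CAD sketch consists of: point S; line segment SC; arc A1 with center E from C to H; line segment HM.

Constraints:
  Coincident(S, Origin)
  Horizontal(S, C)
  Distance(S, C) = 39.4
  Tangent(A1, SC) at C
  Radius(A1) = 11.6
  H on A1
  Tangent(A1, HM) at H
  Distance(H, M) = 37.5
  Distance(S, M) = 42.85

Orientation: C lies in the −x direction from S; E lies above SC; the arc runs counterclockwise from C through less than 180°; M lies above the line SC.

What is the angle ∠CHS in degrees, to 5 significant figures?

134.26°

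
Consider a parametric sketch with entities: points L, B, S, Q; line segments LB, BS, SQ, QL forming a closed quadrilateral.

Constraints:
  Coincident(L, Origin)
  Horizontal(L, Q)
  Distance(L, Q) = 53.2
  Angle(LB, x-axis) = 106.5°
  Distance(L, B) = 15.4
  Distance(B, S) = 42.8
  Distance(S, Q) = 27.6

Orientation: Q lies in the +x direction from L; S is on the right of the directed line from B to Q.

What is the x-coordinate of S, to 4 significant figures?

28.60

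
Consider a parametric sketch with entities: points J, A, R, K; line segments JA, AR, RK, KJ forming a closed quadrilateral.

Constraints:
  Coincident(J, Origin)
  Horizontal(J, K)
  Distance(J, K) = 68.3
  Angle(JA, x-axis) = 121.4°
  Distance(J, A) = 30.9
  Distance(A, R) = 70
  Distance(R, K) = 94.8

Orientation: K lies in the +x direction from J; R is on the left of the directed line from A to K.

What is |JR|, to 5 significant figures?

87.142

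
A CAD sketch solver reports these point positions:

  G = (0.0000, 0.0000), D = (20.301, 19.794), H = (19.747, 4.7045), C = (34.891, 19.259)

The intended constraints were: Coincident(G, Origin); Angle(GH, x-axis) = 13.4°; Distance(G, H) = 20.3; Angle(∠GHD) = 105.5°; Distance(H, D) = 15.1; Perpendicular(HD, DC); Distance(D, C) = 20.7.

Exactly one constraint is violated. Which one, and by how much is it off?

Distance(D, C) = 20.7 — off by 6.10.

G = (0.00, 0.00) ✓; GH at 13.40° ✓; |GH| = 20.30 ✓; ∠GHD = 105.5° ✓; |HD| = 15.10 ✓; ∠(HD, DC) = 90.00° ✓; |DC| = 14.60 ✗.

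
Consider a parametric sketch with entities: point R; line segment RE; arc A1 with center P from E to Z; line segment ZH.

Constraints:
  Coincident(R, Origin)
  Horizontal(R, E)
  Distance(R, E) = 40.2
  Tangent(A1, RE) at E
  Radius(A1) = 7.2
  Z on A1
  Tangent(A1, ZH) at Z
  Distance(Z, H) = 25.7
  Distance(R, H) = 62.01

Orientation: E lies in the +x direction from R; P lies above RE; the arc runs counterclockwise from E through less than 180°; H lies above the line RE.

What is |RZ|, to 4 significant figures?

47.39

Checks: R.y = 0.00, E.y = 0.00 ✓; |PZ| = 7.200 ✓; ∠(PZ, ZH) = 90.00° ✓; |ZH| = 25.70 ✓; |RH| = 62.01 ✓.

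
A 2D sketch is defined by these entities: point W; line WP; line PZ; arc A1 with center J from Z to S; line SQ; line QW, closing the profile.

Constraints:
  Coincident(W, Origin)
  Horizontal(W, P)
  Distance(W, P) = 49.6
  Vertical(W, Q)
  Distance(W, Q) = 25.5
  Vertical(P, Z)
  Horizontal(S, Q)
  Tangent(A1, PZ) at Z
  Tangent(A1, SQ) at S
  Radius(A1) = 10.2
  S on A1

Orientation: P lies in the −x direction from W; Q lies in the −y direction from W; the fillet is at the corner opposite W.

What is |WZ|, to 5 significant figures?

51.906

W is at the origin; WP is horizontal with |WP| = 49.6 and P on the −x side, so P = (-49.600, 0.0000). WQ is vertical with |WQ| = 25.5 and Q on the −y side, so Q = (0.0000, -25.500). The virtual corner opposite W is at (-49.600, -25.500). The tangent condition forces JZ to be normal to PZ and tangency of A1 to SQ means the radius JS is perpendicular to SQ, with radius 10.2, so the center J sits 10.2 in from both sides at J = (-39.400, -15.300). That places the tangent points at Z = (-49.600, -15.300) on PZ and S = (-39.400, -25.500) on SQ. Then |WZ| = |Z − W| = 51.906.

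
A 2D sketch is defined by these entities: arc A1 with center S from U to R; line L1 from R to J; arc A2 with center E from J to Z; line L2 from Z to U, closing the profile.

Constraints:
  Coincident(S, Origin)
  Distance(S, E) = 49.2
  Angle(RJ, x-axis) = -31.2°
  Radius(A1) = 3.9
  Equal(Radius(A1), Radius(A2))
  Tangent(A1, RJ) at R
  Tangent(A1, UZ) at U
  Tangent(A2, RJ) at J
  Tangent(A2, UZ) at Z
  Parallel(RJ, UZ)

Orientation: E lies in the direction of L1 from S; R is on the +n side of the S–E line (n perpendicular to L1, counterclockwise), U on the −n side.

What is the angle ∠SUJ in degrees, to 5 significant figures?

80.991°

The slot axis is L1's direction at -31.2°, so u = (cos -31.2°, sin -31.2°) = (0.85536, -0.51803) and n = (−sin -31.2°, cos -31.2°) = (0.51803, 0.85536). S is at the origin and E lies 49.2 along u from S, so E = 49.2·u = (42.084, -25.487). Tangency of A1 to both parallel lines with radius 3.9 puts R and U at S ± 3.9·n: R = (2.0203, 3.3359), U = (-2.0203, -3.3359). Equal radii place J and Z the same way about E: J = E + 3.9·n = (44.104, -22.151), Z = E − 3.9·n = (40.064, -28.823). Then cos ∠SUJ = US·UJ / (|US||UJ|), giving 80.991°.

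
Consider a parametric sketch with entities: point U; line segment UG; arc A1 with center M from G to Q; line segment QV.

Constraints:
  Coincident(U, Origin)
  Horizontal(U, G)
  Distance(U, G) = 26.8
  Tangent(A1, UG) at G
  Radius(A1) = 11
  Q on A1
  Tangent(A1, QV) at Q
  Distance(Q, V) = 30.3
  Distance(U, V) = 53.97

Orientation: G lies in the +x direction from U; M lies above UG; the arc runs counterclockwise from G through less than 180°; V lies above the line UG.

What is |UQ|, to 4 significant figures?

39.74

U is at the origin; U and G share the same y with |UG| = 26.8 and G on the +x side, so G = (26.80, 0.000). The tangent condition forces MG to be normal to UG, so M = G + (0, 11) = (26.80, 11.00). Since MQ ⟂ QV (tangency), |MV| = √(11.0² + 30.3²) = 32.23 regardless of where Q sits on A1. So V lies on both circle(U, 53.97) and circle(M, 32.23); the above-UG intersection is V = (33.13, 42.61). Q is the foot of the tangent from V: Q = (37.68, 12.65).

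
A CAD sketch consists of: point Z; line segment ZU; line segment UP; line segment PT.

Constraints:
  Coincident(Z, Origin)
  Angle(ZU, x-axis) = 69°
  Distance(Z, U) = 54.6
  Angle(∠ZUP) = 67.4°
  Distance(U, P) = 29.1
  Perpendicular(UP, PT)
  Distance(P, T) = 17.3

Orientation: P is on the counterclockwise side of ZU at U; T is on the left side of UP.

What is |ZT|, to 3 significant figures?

34.1

Z is at the origin; ZU runs at 69.0° with length 54.6, so U = 54.6·(cos 69.0°, sin 69.0°) = (19.6, 51.0). ∠ZUP = 67.4°, so UP runs at 69.0° + (180° − 67.4°) = 182° from the x-axis; with |UP| = 29.1, P = U + 29.1·(cos 182°, sin 182°) = (-9.52, 50.2). The perpendicularity gives PT at right angles to UP; with |PT| = 17.3 on the left of UP, T = P + 17.3·(0.0279, -1.00) = (-9.04, 32.9). Then |ZT| = |T − Z| = 34.1.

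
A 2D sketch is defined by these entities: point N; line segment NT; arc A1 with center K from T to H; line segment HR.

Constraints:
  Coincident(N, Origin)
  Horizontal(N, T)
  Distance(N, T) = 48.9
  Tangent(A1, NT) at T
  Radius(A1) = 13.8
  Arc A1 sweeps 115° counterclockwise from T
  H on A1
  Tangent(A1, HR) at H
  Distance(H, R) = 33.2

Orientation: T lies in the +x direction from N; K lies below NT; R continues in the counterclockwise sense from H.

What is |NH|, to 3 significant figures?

41.4

N is at the origin; NT is horizontal with |NT| = 48.9 and T on the +x side, so T = (48.9, 0.00). The tangent condition forces KT to be normal to NT, so K = T + (0, -13.8) = (48.9, -13.8). On A1, T sits at bearing 90° from K; a 115° counterclockwise sweep puts H at bearing 205°, so H = K + 13.8·(cos 205°, sin 205°) = (36.4, -19.6). Then |NH| = |H − N| = 41.4.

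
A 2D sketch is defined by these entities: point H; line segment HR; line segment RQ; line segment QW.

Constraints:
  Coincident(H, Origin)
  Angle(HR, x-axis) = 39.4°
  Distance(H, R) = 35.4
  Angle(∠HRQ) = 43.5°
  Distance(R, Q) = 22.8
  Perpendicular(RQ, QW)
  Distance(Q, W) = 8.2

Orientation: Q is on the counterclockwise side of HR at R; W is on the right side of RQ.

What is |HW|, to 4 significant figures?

32.69

H is at the origin; HR runs at 39.4° with length 35.4, so R = 35.4·(cos 39.4°, sin 39.4°) = (27.35, 22.47). ∠HRQ = 43.5°, so RQ runs at 39.4° + (180° − 43.5°) = 175.9° from the x-axis; with |RQ| = 22.8, Q = R + 22.8·(cos 175.9°, sin 175.9°) = (4.613, 24.10). The perpendicularity gives QW at right angles to RQ; with |QW| = 8.2 on the right of RQ, W = Q + 8.2·(0.07150, 0.9974) = (5.199, 32.28). Then |HW| = |W − H| = 32.69.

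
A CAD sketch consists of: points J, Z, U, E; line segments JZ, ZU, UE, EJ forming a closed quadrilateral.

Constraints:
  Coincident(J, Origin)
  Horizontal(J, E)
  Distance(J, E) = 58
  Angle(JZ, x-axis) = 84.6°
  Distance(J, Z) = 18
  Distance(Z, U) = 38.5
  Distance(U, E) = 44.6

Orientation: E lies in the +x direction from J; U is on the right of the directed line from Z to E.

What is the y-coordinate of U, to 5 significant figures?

-17.430

Checks: |ZU| = 38.50 ✓; |UE| = 44.60 ✓.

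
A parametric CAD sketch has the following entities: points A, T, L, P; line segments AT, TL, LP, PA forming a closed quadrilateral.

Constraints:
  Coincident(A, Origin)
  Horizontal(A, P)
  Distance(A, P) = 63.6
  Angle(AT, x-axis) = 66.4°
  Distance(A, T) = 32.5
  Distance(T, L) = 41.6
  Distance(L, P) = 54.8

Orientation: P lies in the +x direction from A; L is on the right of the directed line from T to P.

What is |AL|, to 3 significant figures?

15.4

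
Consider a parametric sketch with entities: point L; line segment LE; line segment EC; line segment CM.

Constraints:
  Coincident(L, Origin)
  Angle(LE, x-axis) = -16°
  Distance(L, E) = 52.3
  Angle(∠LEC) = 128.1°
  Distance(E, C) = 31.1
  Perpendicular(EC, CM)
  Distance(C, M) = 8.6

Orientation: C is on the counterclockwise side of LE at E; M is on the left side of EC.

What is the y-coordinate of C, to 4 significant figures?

3.820

L is at the origin; LE runs at -16.0° with length 52.3, so E = 52.3·(cos -16.0°, sin -16.0°) = (50.27, -14.42). ∠LEC = 128.1°, so EC runs at -16.0° + (180° − 128.1°) = 35.90° from the x-axis; with |EC| = 31.1, C = E + 31.1·(cos 35.90°, sin 35.90°) = (75.47, 3.820). So C.y = 3.820.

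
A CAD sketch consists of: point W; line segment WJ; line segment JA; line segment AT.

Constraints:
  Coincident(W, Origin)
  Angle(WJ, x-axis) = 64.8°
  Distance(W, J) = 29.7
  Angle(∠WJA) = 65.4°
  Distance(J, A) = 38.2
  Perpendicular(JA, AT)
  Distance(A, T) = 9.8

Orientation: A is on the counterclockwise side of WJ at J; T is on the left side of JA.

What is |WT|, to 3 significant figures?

31.0

W is at the origin; WJ runs at 64.8° with length 29.7, so J = 29.7·(cos 64.8°, sin 64.8°) = (12.6, 26.9). ∠WJA = 65.4°, so JA runs at 64.8° + (180° − 65.4°) = 179° from the x-axis; with |JA| = 38.2, A = J + 38.2·(cos 179°, sin 179°) = (-25.6, 27.3). The perpendicularity gives AT at right angles to JA; with |AT| = 9.8 on the left of JA, T = A + 9.8·(-0.0105, -1.00) = (-25.7, 17.5). Then |WT| = |T − W| = 31.0.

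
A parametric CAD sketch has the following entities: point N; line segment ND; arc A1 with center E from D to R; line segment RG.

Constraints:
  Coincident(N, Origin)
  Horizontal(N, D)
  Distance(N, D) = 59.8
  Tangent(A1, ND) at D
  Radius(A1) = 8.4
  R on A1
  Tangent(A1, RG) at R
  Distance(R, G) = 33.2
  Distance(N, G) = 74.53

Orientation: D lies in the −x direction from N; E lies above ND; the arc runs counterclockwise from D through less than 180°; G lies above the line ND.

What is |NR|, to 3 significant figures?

52.9

N is at the origin; ND is horizontal with |ND| = 59.8 and D on the −x side, so D = (-59.8, 0.00). A1 meets ND tangentially, so ED is at right angles to ND, so E = D + (0, 8.4) = (-59.8, 8.40). Since ER ⟂ RG (tangency), |EG| = √(8.4² + 33.2²) = 34.2 regardless of where R sits on A1. So G lies on both circle(N, 74.53) and circle(E, 34.2); the above-ND intersection is G = (-61.1, 42.6). R is the foot of the tangent from G: R = (-51.7, 10.8).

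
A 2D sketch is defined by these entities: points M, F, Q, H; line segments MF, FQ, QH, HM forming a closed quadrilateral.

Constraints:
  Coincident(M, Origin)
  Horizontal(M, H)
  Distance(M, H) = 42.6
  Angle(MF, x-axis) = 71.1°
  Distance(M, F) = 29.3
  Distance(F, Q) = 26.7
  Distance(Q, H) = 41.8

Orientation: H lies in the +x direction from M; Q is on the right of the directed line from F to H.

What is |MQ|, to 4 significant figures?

2.600

M is at the origin; M and H share the same y with |MH| = 42.6 and H in +x, so H = (42.6, 0). MF runs at 71.1° with |MF| = 29.3, so F = (9.491, 27.72). Q is determined by |FQ| = 26.7 and |QH| = 41.8 together: it lies at the intersection of circle(F, 26.7) and circle(H, 41.8). With |FH| = 43.18, the foot of the radical line on FH is 9.614 from F and the perpendicular offset is √(26.7² − 9.614²) = 24.91. Taking the right-of-FH solution: Q = (0.8718, 2.450).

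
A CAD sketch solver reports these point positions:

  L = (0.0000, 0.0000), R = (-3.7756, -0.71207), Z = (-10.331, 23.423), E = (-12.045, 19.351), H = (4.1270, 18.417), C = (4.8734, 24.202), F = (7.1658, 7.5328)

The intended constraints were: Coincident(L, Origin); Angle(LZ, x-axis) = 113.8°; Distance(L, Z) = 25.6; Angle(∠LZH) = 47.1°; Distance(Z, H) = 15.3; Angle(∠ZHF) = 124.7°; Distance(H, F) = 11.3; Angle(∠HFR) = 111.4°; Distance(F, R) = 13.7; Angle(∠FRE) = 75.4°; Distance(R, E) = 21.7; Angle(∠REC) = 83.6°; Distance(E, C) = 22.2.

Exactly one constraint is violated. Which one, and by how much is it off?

Distance(E, C) = 22.2 — off by 4.60.

L = (0.00, 0.00) ✓; LZ at 113.8° ✓; |LZ| = 25.60 ✓; ∠LZH = 47.10° ✓; |ZH| = 15.30 ✓; ∠ZHF = 124.7° ✓; |HF| = 11.30 ✓; ∠HFR = 111.4° ✓; |FR| = 13.70 ✓; ∠FRE = 75.40° ✓; |RE| = 21.70 ✓; ∠REC = 83.60° ✓; |EC| = 17.60 ✗.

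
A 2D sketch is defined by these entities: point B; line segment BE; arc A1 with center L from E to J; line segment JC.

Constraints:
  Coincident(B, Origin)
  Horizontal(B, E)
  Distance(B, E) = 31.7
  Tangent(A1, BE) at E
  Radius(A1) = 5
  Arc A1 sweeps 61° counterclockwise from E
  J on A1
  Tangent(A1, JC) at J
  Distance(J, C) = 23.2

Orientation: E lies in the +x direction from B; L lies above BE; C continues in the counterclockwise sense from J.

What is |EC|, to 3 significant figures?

27.7

B is at the origin; B and E share the same y with |BE| = 31.7 and E on the +x side, so E = (31.7, 0.00). Tangency of A1 to BE means the radius LE is perpendicular to BE, so L = E + (0, 5) = (31.7, 5.00). On A1, E sits at bearing -90° from L; a 61° counterclockwise sweep puts J at bearing -29°, so J = L + 5.0·(cos -29°, sin -29°) = (36.1, 2.58). Since A1 is tangent to JC there, LJ ⟂ JC, so JC runs along (−sin -29°, cos -29°); with |JC| = 23.2, C = (47.3, 22.9). Then |EC| = |C − E| = 27.7.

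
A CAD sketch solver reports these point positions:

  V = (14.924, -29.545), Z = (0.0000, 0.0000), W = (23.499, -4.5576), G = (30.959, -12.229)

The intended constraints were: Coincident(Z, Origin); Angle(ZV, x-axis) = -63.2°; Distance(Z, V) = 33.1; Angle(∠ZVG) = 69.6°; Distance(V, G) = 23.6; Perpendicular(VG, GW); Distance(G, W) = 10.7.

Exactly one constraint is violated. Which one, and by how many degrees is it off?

Perpendicular(VG, GW) — off by 3.00°.

Z = (0.00, 0.00) ✓; ZV at -63.20° ✓; |ZV| = 33.10 ✓; ∠ZVG = 69.60° ✓; |VG| = 23.60 ✓; ∠(VG, GW) = 87.00° ✗; |GW| = 10.70 ✓.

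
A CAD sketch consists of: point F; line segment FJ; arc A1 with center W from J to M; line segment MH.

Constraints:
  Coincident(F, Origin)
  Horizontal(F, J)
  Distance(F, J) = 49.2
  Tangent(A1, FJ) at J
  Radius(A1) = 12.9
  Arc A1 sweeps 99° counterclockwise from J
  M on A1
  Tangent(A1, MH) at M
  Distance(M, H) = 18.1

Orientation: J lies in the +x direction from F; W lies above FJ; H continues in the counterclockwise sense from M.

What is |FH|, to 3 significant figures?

67.6

F is at the origin; F and J share the same y with |FJ| = 49.2 and J on the +x side, so J = (49.2, 0.00). The tangent condition forces WJ to be normal to FJ, so W = J + (0, 12.9) = (49.2, 12.9). On A1, J sits at bearing -90° from W; a 99° counterclockwise sweep puts M at bearing 9°, so M = W + 12.9·(cos 9°, sin 9°) = (61.9, 14.9). Tangency of A1 to MH means the radius WM is perpendicular to MH, so MH runs along (−sin 9°, cos 9°); with |MH| = 18.1, H = (59.1, 32.8). Then |FH| = |H − F| = 67.6.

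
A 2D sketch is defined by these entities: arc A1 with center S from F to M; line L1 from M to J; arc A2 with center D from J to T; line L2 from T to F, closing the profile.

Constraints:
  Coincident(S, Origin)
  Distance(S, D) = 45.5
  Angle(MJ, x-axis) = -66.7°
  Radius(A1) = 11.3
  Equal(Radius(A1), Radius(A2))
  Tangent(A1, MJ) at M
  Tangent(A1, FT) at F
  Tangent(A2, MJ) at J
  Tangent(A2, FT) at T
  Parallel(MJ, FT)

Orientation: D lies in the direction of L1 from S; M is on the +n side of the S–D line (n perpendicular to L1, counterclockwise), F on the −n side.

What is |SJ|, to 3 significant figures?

46.9

The slot axis is L1's direction at -66.7°, so u = (cos -66.7°, sin -66.7°) = (0.396, -0.918) and n = (−sin -66.7°, cos -66.7°) = (0.918, 0.396). S is at the origin and D lies 45.5 along u from S, so D = 45.5·u = (18.0, -41.8). Tangency of A1 to both parallel lines with radius 11.3 puts M and F at S ± 11.3·n: M = (10.4, 4.47), F = (-10.4, -4.47). Equal radii place J and T the same way about D: J = D + 11.3·n = (28.4, -37.3), T = D − 11.3·n = (7.62, -46.3). Then |SJ| = |J − S| = 46.9.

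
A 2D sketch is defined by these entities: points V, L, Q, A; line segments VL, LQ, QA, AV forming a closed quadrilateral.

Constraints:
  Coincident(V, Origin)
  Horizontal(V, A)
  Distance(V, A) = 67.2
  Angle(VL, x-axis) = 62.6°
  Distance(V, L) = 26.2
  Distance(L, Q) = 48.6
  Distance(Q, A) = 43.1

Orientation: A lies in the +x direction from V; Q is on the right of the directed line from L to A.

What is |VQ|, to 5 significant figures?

37.185

V is at the origin; VA is horizontal with |VA| = 67.2 and A in +x, so A = (67.2, 0). VL runs at 62.6° with |VL| = 26.2, so L = (12.057, 23.261). Q is determined by |LQ| = 48.6 and |QA| = 43.1 together: it lies at the intersection of circle(L, 48.6) and circle(A, 43.1). With |LA| = 59.848, the foot of the radical line on LA is 34.138 from L and the perpendicular offset is √(48.6² − 34.138²) = 34.592. Taking the right-of-LA solution: Q = (30.066, -21.879).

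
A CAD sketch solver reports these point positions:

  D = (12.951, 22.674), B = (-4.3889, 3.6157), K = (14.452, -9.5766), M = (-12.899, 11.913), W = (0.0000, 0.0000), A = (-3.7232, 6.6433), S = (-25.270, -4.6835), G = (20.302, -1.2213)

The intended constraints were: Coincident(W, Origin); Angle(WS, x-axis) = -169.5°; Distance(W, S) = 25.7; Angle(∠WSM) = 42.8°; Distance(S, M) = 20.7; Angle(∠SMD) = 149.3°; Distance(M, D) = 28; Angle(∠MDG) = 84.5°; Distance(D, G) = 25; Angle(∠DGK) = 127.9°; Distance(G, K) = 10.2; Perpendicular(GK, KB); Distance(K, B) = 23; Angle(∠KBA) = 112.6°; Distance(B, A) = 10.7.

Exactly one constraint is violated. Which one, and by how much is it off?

Distance(B, A) = 10.7 — off by 7.60.

W = (0.00, 0.00) ✓; WS at -169.5° ✓; |WS| = 25.70 ✓; ∠WSM = 42.80° ✓; |SM| = 20.70 ✓; ∠SMD = 149.3° ✓; |MD| = 28.00 ✓; ∠MDG = 84.50° ✓; |DG| = 25.00 ✓; ∠DGK = 127.9° ✓; |GK| = 10.20 ✓; ∠(GK, KB) = 90.00° ✓; |KB| = 23.00 ✓; ∠KBA = 112.6° ✓; |BA| = 3.100 ✗.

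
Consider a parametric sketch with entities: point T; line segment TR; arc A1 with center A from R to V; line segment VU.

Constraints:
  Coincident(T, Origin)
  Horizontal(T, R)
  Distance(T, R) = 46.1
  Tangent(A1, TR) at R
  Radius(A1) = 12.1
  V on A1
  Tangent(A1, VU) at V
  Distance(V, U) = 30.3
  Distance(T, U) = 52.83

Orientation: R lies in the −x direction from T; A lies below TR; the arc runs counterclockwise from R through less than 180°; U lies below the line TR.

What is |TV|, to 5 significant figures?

58.289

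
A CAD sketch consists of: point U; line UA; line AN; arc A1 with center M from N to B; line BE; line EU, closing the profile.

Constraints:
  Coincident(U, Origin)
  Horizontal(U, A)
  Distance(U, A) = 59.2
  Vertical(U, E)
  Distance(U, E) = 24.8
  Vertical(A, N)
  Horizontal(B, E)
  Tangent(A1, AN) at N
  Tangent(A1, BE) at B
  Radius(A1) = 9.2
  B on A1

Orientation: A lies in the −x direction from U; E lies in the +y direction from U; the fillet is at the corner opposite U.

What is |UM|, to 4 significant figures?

52.38

U and E share the same x with |UE| = 24.8 and E on the +y side, so E = (0.000, 24.80). The virtual corner opposite U is at (-59.20, 24.80). A1 meets AN tangentially, so MN is at right angles to AN and the tangent condition forces MB to be normal to BE, with radius 9.2, so the center M sits 9.2 in from both sides at M = (-50.00, 15.60). Then |UM| = |M − U| = 52.38.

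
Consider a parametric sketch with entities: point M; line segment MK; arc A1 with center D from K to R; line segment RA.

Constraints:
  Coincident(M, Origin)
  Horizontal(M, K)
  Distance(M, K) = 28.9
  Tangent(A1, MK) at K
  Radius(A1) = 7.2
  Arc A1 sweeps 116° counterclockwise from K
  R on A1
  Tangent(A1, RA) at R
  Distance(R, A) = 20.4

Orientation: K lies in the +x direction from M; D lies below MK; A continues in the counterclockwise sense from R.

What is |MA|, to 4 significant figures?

42.51

M is at the origin; MK is horizontal with |MK| = 28.9 and K on the +x side, so K = (28.90, 0.000). Since A1 is tangent to MK there, DK ⟂ MK, so D = K + (0, -7.2) = (28.90, -7.200). On A1, K sits at bearing 90° from D; a 116° counterclockwise sweep puts R at bearing 206°, so R = D + 7.2·(cos 206°, sin 206°) = (22.43, -10.36). The tangent condition forces DR to be normal to RA, so RA runs along (−sin 206°, cos 206°); with |RA| = 20.4, A = (31.37, -28.69). Then |MA| = |A − M| = 42.51.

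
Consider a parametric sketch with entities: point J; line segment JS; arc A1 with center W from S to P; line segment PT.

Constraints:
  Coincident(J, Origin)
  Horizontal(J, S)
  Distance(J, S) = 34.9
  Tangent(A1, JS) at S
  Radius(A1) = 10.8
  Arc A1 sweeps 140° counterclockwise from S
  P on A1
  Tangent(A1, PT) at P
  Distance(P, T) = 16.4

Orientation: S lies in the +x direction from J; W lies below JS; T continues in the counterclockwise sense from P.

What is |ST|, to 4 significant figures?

30.14

On A1, S sits at bearing 90° from W; a 140° counterclockwise sweep puts P at bearing 230°, so P = W + 10.8·(cos 230°, sin 230°) = (27.96, -19.07). Since A1 is tangent to PT there, WP ⟂ PT, so PT runs along (−sin 230°, cos 230°); with |PT| = 16.4, T = (40.52, -29.61). Then |ST| = |T − S| = 30.14.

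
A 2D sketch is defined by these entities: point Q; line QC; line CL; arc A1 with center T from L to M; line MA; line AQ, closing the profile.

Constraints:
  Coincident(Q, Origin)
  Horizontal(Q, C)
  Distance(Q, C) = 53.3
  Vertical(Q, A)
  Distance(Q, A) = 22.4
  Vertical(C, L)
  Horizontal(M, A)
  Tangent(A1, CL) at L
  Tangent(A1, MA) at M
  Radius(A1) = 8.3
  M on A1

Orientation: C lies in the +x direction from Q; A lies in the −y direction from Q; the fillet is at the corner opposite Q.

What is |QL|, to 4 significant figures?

55.13

The virtual corner opposite Q is at (53.30, -22.40). Since A1 is tangent to CL there, TL ⟂ CL and since A1 is tangent to MA there, TM ⟂ MA, with radius 8.3, so the center T sits 8.3 in from both sides at T = (45.00, -14.10). That places the tangent points at L = (53.30, -14.10) on CL and M = (45.00, -22.40) on MA. Then |QL| = |L − Q| = 55.13.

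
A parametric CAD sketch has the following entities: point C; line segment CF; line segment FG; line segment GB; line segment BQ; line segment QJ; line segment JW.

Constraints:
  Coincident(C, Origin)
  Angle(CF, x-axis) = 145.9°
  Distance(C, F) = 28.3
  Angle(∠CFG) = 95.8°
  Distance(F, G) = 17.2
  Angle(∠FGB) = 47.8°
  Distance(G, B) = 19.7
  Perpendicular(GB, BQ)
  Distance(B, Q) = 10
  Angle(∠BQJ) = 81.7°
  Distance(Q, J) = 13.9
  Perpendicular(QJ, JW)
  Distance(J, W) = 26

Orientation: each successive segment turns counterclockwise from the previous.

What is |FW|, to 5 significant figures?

30.532

C is at the origin; CF runs at 145.9° with length 28.3, so F = (-23.434, 15.866). ∠CFG = 95.8° gives FG at -129.90° from the x-axis; with |FG| = 17.2, G = (-34.467, 2.6708). ∠FGB = 47.8° gives GB at 2.3000° from the x-axis; with |GB| = 19.7, B = (-14.783, 3.4614). GB ⟂ BQ, so BQ runs at 92.300°; with |BQ| = 10.0, Q = (-15.184, 13.453). ∠BQJ = 81.7° gives QJ at -169.40° from the x-axis; with |QJ| = 13.9, J = (-28.847, 10.896). QJ is perpendicular to JW, so JW runs at -79.400°; with |JW| = 26.0, W = (-24.064, -14.660). Then |FW| = |W − F| = 30.532.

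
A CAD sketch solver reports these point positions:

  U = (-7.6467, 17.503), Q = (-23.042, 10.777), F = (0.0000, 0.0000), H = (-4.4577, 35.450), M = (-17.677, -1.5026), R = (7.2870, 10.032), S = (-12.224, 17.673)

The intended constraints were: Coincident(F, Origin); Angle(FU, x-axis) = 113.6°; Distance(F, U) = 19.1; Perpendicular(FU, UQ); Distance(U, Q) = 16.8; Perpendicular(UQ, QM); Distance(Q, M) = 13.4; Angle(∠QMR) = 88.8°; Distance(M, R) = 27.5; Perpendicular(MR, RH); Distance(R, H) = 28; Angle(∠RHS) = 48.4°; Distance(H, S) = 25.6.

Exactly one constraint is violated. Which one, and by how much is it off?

Distance(H, S) = 25.6 — off by 6.20.

F = (0.00, 0.00) ✓; FU at 113.6° ✓; |FU| = 19.10 ✓; ∠(FU, UQ) = 90.00° ✓; |UQ| = 16.80 ✓; ∠(UQ, QM) = 90.00° ✓; |QM| = 13.40 ✓; ∠QMR = 88.80° ✓; |MR| = 27.50 ✓; ∠(MR, RH) = 90.00° ✓; |RH| = 28.00 ✓; ∠RHS = 48.40° ✓; |HS| = 19.40 ✗.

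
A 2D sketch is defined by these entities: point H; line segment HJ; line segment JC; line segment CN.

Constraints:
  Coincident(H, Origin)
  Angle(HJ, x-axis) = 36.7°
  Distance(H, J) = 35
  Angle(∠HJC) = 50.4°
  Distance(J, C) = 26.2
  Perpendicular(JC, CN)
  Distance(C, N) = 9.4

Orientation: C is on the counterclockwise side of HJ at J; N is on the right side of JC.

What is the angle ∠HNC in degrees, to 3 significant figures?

6.11°

H is at the origin; HJ runs at 36.7° with length 35.0, so J = 35.0·(cos 36.7°, sin 36.7°) = (28.1, 20.9). ∠HJC = 50.4°, so JC runs at 36.7° + (180° − 50.4°) = 166° from the x-axis; with |JC| = 26.2, C = J + 26.2·(cos 166°, sin 166°) = (2.61, 27.1). JC ⟂ CN; with |CN| = 9.4 on the right of JC, N = C + 9.4·(0.237, 0.972) = (4.83, 36.3). Then cos ∠HNC = NH·NC / (|NH||NC|), giving 6.11°.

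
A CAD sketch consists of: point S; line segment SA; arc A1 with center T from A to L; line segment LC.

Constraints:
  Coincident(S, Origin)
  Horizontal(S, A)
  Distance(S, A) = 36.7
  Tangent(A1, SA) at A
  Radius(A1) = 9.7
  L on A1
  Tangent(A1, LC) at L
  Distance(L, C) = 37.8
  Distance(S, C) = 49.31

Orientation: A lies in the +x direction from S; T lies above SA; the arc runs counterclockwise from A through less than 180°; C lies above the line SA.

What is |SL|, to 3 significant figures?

46.9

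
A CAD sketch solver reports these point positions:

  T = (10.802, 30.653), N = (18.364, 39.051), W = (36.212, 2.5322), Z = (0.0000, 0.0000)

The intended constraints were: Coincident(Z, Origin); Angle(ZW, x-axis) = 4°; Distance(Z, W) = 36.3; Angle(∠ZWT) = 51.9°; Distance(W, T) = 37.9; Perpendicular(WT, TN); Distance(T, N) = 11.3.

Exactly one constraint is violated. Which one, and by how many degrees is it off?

Perpendicular(WT, TN) — off by 5.90°.

Z = (0.00, 0.00) ✓; ZW at 4.000° ✓; |ZW| = 36.30 ✓; ∠ZWT = 51.90° ✓; |WT| = 37.90 ✓; ∠(WT, TN) = 84.10° ✗; |TN| = 11.30 ✓.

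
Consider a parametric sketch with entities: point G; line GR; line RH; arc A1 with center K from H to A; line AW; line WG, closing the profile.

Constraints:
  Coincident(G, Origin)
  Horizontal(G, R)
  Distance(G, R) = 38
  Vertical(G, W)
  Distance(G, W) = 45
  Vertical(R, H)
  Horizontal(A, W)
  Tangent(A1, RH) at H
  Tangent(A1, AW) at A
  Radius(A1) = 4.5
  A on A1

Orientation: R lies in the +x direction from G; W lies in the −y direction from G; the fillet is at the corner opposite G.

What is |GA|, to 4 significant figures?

56.10

The virtual corner opposite G is at (38.00, -45.00). The tangent condition forces KH to be normal to RH and A1 meets AW tangentially, so KA is at right angles to AW, with radius 4.5, so the center K sits 4.5 in from both sides at K = (33.50, -40.50). That places the tangent points at H = (38.00, -40.50) on RH and A = (33.50, -45.00) on AW. Then |GA| = |A − G| = 56.10.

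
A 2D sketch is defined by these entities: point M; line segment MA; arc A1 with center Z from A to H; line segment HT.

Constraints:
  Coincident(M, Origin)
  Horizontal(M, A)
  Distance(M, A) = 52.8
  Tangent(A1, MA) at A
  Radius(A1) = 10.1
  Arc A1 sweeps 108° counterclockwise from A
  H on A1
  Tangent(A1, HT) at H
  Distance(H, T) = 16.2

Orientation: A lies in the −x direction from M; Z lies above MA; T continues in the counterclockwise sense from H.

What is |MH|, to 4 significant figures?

45.17

M is at the origin; M and A share the same y with |MA| = 52.8 and A on the −x side, so A = (-52.80, 0.000). The tangent condition forces ZA to be normal to MA, so Z = A + (0, 10.1) = (-52.80, 10.10). On A1, A sits at bearing -90° from Z; a 108° counterclockwise sweep puts H at bearing 18°, so H = Z + 10.1·(cos 18°, sin 18°) = (-43.19, 13.22). Then |MH| = |H − M| = 45.17.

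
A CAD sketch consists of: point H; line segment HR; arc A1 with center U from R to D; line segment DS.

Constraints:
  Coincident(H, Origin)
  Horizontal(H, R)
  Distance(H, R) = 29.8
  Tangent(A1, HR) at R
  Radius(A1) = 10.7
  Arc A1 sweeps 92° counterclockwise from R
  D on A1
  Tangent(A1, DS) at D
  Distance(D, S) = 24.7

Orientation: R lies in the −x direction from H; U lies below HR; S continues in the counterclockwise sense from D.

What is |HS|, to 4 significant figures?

53.38

H is at the origin; HR is horizontal with |HR| = 29.8 and R on the −x side, so R = (-29.80, 0.000). Since A1 is tangent to HR there, UR ⟂ HR, so U = R + (0, -10.7) = (-29.80, -10.70). On A1, R sits at bearing 90° from U; a 92° counterclockwise sweep puts D at bearing 182°, so D = U + 10.7·(cos 182°, sin 182°) = (-40.49, -11.07). The tangent condition forces UD to be normal to DS, so DS runs along (−sin 182°, cos 182°); with |DS| = 24.7, S = (-39.63, -35.76). Then |HS| = |S − H| = 53.38.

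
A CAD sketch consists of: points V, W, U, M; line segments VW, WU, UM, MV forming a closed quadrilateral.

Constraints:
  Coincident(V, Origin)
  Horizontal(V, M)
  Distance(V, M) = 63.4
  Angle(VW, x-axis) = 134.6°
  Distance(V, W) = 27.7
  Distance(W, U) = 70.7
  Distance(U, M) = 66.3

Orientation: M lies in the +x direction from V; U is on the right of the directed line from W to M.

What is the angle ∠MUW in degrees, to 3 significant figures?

76.8°

Checks: |WU| = 70.70 ✓; |UM| = 66.30 ✓.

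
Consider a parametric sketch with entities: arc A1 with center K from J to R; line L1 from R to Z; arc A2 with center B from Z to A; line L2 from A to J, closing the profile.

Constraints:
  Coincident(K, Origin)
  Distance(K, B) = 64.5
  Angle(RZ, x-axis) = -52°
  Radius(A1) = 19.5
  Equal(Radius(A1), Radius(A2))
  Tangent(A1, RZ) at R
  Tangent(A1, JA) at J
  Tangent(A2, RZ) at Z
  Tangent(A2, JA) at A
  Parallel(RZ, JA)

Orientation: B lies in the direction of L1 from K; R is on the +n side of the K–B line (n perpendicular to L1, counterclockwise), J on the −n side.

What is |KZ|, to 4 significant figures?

67.38

Tangency of A1 to both parallel lines with radius 19.5 puts R and J at K ± 19.5·n: R = (15.37, 12.01), J = (-15.37, -12.01). Equal radii place Z and A the same way about B: Z = B + 19.5·n = (55.08, -38.82), A = B − 19.5·n = (24.34, -62.83). Then |KZ| = |Z − K| = 67.38.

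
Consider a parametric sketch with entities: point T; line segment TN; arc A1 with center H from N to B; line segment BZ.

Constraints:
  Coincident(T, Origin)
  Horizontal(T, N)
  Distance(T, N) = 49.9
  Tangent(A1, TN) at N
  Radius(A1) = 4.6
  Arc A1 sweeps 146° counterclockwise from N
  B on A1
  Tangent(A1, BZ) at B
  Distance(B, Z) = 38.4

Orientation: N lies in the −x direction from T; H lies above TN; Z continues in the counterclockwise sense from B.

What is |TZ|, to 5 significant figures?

84.616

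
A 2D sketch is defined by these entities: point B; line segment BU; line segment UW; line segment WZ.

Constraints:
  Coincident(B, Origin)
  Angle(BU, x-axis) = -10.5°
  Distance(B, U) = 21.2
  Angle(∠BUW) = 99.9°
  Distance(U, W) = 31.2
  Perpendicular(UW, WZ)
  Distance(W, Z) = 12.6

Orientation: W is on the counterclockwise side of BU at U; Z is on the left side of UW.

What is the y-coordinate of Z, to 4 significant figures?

29.77

∠BUW = 99.9°, so UW runs at -10.5° + (180° − 99.9°) = 69.60° from the x-axis; with |UW| = 31.2, W = U + 31.2·(cos 69.60°, sin 69.60°) = (31.72, 25.38). UW ⟂ WZ; with |WZ| = 12.6 on the left of UW, Z = W + 12.6·(-0.9373, 0.3486) = (19.91, 29.77). So Z.y = 29.77.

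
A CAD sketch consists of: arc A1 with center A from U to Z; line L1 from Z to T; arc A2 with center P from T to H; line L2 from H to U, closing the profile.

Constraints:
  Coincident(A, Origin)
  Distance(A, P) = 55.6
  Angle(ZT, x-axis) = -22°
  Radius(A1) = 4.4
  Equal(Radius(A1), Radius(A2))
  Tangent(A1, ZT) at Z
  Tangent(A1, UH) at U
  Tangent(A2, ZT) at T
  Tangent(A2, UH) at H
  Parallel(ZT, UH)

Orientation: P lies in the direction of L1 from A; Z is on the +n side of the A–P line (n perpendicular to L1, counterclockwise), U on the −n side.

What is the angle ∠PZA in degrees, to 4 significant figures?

85.48°

The slot axis is L1's direction at -22.0°, so u = (cos -22.0°, sin -22.0°) = (0.9272, -0.3746) and n = (−sin -22.0°, cos -22.0°) = (0.3746, 0.9272). A is at the origin and P lies 55.6 along u from A, so P = 55.6·u = (51.55, -20.83). Tangency of A1 to both parallel lines with radius 4.4 puts Z and U at A ± 4.4·n: Z = (1.648, 4.080), U = (-1.648, -4.080). Then cos ∠PZA = ZP·ZA / (|ZP||ZA|), giving 85.48°.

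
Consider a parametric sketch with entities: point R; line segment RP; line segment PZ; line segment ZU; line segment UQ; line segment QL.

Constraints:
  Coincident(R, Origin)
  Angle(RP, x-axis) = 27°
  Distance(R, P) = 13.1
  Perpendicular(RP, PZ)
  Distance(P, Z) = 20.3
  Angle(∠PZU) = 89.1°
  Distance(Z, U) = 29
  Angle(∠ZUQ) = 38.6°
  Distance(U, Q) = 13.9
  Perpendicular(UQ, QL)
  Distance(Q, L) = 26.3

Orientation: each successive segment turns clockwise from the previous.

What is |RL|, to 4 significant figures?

34.04

∠ZUQ = 38.6° gives UQ at 64.70° from the x-axis; with |UQ| = 13.9, Q = (0.7857, -12.33). UQ is perpendicular to QL, so QL runs at -25.30°; with |QL| = 26.3, L = (24.56, -23.57). Then |RL| = |L − R| = 34.04.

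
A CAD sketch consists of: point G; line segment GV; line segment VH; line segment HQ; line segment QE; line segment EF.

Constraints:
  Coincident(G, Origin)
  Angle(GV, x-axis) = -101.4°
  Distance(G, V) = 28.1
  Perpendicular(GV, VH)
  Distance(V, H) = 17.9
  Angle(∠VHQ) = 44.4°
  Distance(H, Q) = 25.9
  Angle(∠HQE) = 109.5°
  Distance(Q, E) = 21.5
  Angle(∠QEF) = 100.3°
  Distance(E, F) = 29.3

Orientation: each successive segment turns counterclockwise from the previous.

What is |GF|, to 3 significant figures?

49.1

∠HQE = 109.5° gives QE at -165° from the x-axis; with |QE| = 21.5, E = (-23.4, -15.1). ∠QEF = 100.3° gives EF at -85.6° from the x-axis; with |EF| = 29.3, F = (-21.1, -44.3). Then |GF| = |F − G| = 49.1.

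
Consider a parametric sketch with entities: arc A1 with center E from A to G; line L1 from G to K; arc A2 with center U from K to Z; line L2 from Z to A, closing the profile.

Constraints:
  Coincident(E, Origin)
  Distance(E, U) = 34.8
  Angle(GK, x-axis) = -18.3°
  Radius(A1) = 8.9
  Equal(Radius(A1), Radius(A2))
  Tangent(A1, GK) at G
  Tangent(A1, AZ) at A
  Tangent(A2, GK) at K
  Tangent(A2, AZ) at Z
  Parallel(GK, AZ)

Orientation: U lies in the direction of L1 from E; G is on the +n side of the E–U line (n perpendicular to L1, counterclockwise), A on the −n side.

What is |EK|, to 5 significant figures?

35.920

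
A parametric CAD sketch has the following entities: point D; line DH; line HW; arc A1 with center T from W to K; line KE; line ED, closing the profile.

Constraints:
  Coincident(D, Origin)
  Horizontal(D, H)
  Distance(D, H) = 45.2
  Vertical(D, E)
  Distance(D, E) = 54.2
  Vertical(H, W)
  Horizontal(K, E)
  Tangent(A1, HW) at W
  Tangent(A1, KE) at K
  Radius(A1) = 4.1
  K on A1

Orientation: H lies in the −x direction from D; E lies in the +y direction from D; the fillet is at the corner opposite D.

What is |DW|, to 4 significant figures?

67.48

D is at the origin; D and H share the same y with |DH| = 45.2 and H on the −x side, so H = (-45.20, 0.000). DE is vertical with |DE| = 54.2 and E on the +y side, so E = (0.000, 54.20). The virtual corner opposite D is at (-45.20, 54.20). Tangency of A1 to HW means the radius TW is perpendicular to HW and the tangent condition forces TK to be normal to KE, with radius 4.1, so the center T sits 4.1 in from both sides at T = (-41.10, 50.10). That places the tangent points at W = (-45.20, 50.10) on HW and K = (-41.10, 54.20) on KE. Then |DW| = |W − D| = 67.48.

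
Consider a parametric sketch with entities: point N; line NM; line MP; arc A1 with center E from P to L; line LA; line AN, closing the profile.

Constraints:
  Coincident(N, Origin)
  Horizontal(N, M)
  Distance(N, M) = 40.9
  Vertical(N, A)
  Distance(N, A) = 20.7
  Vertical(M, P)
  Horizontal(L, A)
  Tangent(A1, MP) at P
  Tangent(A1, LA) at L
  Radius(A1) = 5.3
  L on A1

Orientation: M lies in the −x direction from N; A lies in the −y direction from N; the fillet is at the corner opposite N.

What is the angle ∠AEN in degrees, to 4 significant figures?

31.86°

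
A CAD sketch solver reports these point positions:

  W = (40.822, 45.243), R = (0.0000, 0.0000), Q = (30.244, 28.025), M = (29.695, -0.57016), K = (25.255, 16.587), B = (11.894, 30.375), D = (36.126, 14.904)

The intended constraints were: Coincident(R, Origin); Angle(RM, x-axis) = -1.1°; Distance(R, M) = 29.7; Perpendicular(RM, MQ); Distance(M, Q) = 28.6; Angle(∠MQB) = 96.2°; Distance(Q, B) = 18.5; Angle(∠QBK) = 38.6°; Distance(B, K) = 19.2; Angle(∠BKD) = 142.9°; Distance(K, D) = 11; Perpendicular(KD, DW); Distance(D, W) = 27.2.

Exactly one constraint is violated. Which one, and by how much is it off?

Distance(D, W) = 27.2 — off by 3.50.

R = (0.00, 0.00) ✓; RM at -1.100° ✓; |RM| = 29.70 ✓; ∠(RM, MQ) = 90.00° ✓; |MQ| = 28.60 ✓; ∠MQB = 96.20° ✓; |QB| = 18.50 ✓; ∠QBK = 38.60° ✓; |BK| = 19.20 ✓; ∠BKD = 142.9° ✓; |KD| = 11.00 ✓; ∠(KD, DW) = 90.00° ✓; |DW| = 30.70 ✗.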